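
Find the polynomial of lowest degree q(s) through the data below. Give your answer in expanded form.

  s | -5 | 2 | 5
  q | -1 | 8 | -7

Newton's divided differences:
q[-5,2] = (8 - (-1)) / (2 - (-5)) = 9/7
q[2,5] = (-7 - 8) / (5 - 2) = -5
q[-5,2,5] = (-5 - 9/7) / (5 - (-5)) = -22/35
q(s) = -1 + (9/7)·(s + 5) + (-22/35)·(s + 5)(s - 2)
Expanding: q(s) = -(22/35)s^2 - (3/5)s + 82/7

q(s) = -(22/35)s^2 - (3/5)s + 82/7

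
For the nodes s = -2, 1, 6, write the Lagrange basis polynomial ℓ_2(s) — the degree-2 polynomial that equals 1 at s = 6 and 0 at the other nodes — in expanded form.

ℓ_2(s) = (1/40)s^2 + (1/40)s - 1/20

ℓ_2(s) = (s + 2)(s - 1) / [(8)·(5)]
       = (s^2 + s - 2) / (40)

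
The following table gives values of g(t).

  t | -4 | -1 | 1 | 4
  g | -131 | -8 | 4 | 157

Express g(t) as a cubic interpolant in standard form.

g(t) = 2t^3 + t^2 + 4t - 3

Newton's divided differences:
g[-4,-1] = (-8 - (-131)) / (-1 - (-4)) = 41
g[-1,1] = (4 - (-8)) / (1 - (-1)) = 6
g[1,4] = (157 - 4) / (4 - 1) = 51
g[-4,-1,1] = (6 - 41) / (1 - (-4)) = -7
g[-1,1,4] = (51 - 6) / (4 - (-1)) = 9
g[-4,-1,1,4] = (9 - (-7)) / (4 - (-4)) = 2
g(t) = -131 + 41·(t + 4) + (-7)·(t + 4)(t + 1) + 2·(t + 4)(t + 1)(t - 1)
Expanding: g(t) = 2t^3 + t^2 + 4t - 3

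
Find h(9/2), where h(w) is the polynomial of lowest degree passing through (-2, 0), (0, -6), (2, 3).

L_0(9/2) = (9/2)·(5/2)/[(-2)·(-4)] = 45/32
L_1(9/2) = (13/2)·(5/2)/[(2)·(-2)] = -65/16
L_2(9/2) = (13/2)·(9/2)/[(4)·(2)] = 117/32
Sum: 0 + (-6)·(-65/16) + 3·(117/32) = 1131/32

1131/32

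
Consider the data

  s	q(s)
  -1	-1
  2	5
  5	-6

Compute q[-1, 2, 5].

q[-1,2] = (5 - (-1)) / (2 - (-1)) = 2
q[2,5] = (-6 - 5) / (5 - 2) = -11/3
q[-1,2,5] = (-11/3 - 2) / (5 - (-1)) = -17/18

-17/18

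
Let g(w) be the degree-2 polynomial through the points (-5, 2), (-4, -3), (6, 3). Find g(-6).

441/55

Evaluate each Lagrange basis at w = -6:
L_0(-6) = (-2)·(-12)/[(-1)·(-11)] = 24/11
L_1(-6) = (-1)·(-12)/[(1)·(-10)] = -6/5
L_2(-6) = (-1)·(-2)/[(11)·(10)] = 1/55
Sum: 2·(24/11) + (-3)·(-6/5) + 3·(1/55) = 441/55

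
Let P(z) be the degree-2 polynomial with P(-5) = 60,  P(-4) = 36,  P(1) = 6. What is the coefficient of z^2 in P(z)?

3

L_0(z) = (z + 4)(z - 1) / [6] = (1/6)z^2 + (1/2)z - 2/3
L_1(z) = (z + 5)(z - 1) / [-5] = -(1/5)z^2 - (4/5)z + 1
L_2(z) = (z + 5)(z + 4) / [30] = (1/30)z^2 + (3/10)z + 2/3
P(z) = 60·L_0 + 36·L_1 + 6·L_2
Only the coefficient of z^2 is needed; take it from each L_i and combine:
60·(1/6) + 36·(-1/5) + 6·(1/30) = 3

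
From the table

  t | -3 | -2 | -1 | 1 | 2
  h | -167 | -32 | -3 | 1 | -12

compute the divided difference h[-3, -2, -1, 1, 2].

h[-3,-2] = (-32 - (-167)) / (-2 - (-3)) = 135
h[-2,-1] = (-3 - (-32)) / (-1 - (-2)) = 29
h[-1,1] = (1 - (-3)) / (1 - (-1)) = 2
h[1,2] = (-12 - 1) / (2 - 1) = -13
h[-3,-2,-1] = (29 - 135) / (-1 - (-3)) = -53
h[-2,-1,1] = (2 - 29) / (1 - (-2)) = -9
h[-1,1,2] = (-13 - 2) / (2 - (-1)) = -5
h[-3,-2,-1,1] = (-9 - (-53)) / (1 - (-3)) = 11
h[-2,-1,1,2] = (-5 - (-9)) / (2 - (-2)) = 1
h[-3,-2,-1,1,2] = (1 - 11) / (2 - (-3)) = -2

-2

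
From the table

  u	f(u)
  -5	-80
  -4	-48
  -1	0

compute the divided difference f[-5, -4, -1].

f[-5,-4] = (-48 - (-80)) / (-4 - (-5)) = 32
f[-4,-1] = (0 - (-48)) / (-1 - (-4)) = 16
f[-5,-4,-1] = (16 - 32) / (-1 - (-5)) = -4

-4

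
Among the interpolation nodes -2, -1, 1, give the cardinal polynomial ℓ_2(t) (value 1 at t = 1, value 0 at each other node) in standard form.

ℓ_2(t) = (1/6)t^2 + (1/2)t + 1/3

ℓ_2(t) = (t + 2)(t + 1) / [(3)·(2)]
       = (t^2 + 3t + 2) / (6)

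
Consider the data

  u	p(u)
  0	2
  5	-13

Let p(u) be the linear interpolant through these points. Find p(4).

-10

L_0(4) = (-1)/[(-5)] = 1/5
L_1(4) = (4)/[(5)] = 4/5
Sum: 2·(1/5) + (-13)·(4/5) = -10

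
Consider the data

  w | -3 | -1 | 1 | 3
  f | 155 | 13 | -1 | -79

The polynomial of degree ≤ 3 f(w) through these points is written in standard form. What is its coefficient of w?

L_0(w) = (w + 1)(w - 1)(w - 3) / [-48] = -(1/48)w^3 + (1/16)w^2 + (1/48)w - 1/16
L_1(w) = (w + 3)(w - 1)(w - 3) / [16] = (1/16)w^3 - (1/16)w^2 - (9/16)w + 9/16
L_2(w) = (w + 3)(w + 1)(w - 3) / [-16] = -(1/16)w^3 - (1/16)w^2 + (9/16)w + 9/16
L_3(w) = (w + 3)(w + 1)(w - 1) / [48] = (1/48)w^3 + (1/16)w^2 - (1/48)w - 1/16
f(w) = 155·L_0 + 13·L_1 + (-1)·L_2 + (-79)·L_3
Only the coefficient of w is needed; take it from each L_i and combine:
155·(1/48) + 13·(-9/16) + (-1)·(9/16) + (-79)·(-1/48) = -3

-3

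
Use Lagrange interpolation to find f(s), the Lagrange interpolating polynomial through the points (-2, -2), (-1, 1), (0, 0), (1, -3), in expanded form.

Build the Lagrange basis polynomials:
L_0(s) = (s + 1)s(s - 1) / [-6] = -(1/6)s^3 + (1/6)s
L_1(s) = (s + 2)s(s - 1) / [2] = (1/2)s^3 + (1/2)s^2 - s
L_2(s) = (s + 2)(s + 1)(s - 1) / [-2] = -(1/2)s^3 - s^2 + (1/2)s + 1
L_3(s) = (s + 2)(s + 1)s / [6] = (1/6)s^3 + (1/2)s^2 + (1/3)s
f(s) = (-2)·L_0 + 1·L_1 + 0·L_2 + (-3)·L_3
  (-2)·L_0(s) = (1/3)s^3 - (1/3)s
  1·L_1(s) = (1/2)s^3 + (1/2)s^2 - s
  0·L_2(s) = 0
  (-3)·L_3(s) = -(1/2)s^3 - (3/2)s^2 - s
Adding term by term: (1/3)s^3 - s^2 - (7/3)s

f(s) = (1/3)s^3 - s^2 - (7/3)s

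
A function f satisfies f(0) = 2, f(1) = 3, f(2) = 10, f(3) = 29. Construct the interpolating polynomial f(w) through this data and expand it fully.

f(w) = w^3 + 2

Newton's divided differences:
f[0,1] = (3 - 2) / (1 - 0) = 1
f[1,2] = (10 - 3) / (2 - 1) = 7
f[2,3] = (29 - 10) / (3 - 2) = 19
f[0,1,2] = (7 - 1) / (2 - 0) = 3
f[1,2,3] = (19 - 7) / (3 - 1) = 6
f[0,1,2,3] = (6 - 3) / (3 - 0) = 1
f(w) = 2 + 1·w + 3·w(w - 1) + 1·w(w - 1)(w - 2)
Expanding: f(w) = w^3 + 2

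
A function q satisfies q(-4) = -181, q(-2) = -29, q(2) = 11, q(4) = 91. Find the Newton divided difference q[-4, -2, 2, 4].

2

q[-4,-2] = (-29 - (-181)) / (-2 - (-4)) = 76
q[-2,2] = (11 - (-29)) / (2 - (-2)) = 10
q[2,4] = (91 - 11) / (4 - 2) = 40
q[-4,-2,2] = (10 - 76) / (2 - (-4)) = -11
q[-2,2,4] = (40 - 10) / (4 - (-2)) = 5
q[-4,-2,2,4] = (5 - (-11)) / (4 - (-4)) = 2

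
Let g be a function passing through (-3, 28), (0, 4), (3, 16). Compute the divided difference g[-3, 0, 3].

2

g[-3,0] = (4 - 28) / (0 - (-3)) = -8
g[0,3] = (16 - 4) / (3 - 0) = 4
g[-3,0,3] = (4 - (-8)) / (3 - (-3)) = 2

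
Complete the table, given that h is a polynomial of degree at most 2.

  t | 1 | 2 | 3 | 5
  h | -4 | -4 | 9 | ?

74

The 3 known values determine h uniquely (degree ≤ 2).
L_0(5) = (3)·(2)/[(-1)·(-2)] = 3
L_1(5) = (4)·(2)/[(1)·(-1)] = -8
L_2(5) = (4)·(3)/[(2)·(1)] = 6
Sum: (-4)·(3) + (-4)·(-8) + 9·(6) = 74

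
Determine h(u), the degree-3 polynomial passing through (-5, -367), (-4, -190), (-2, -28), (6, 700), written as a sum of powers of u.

h(u) = 3u^3 + u^2 + 3u - 2

Newton's divided differences:
h[-5,-4] = (-190 - (-367)) / (-4 - (-5)) = 177
h[-4,-2] = (-28 - (-190)) / (-2 - (-4)) = 81
h[-2,6] = (700 - (-28)) / (6 - (-2)) = 91
h[-5,-4,-2] = (81 - 177) / (-2 - (-5)) = -32
h[-4,-2,6] = (91 - 81) / (6 - (-4)) = 1
h[-5,-4,-2,6] = (1 - (-32)) / (6 - (-5)) = 3
h(u) = -367 + 177·(u + 5) + (-32)·(u + 5)(u + 4) + 3·(u + 5)(u + 4)(u + 2)
Expanding: h(u) = 3u^3 + u^2 + 3u - 2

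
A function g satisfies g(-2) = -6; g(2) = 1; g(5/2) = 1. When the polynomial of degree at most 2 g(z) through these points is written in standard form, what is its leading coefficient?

-7/18

L_0(z) = (z - 2)(z - 5/2) / [18] = (1/18)z^2 - (1/4)z + 5/18
L_1(z) = (z + 2)(z - 5/2) / [-2] = -(1/2)z^2 + (1/4)z + 5/2
L_2(z) = (z + 2)(z - 2) / [9/4] = (4/9)z^2 - 16/9
g(z) = (-6)·L_0 + 1·L_1 + 1·L_2
Only the coefficient of z^2 is needed; take it from each L_i and combine:
(-6)·(1/18) + 1·(-1/2) + 1·(4/9) = -7/18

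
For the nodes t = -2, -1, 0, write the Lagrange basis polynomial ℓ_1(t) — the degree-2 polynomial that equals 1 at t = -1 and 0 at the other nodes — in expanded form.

ℓ_1(t) = -t^2 - 2t

ℓ_1(t) = (t + 2)t / [(1)·(-1)]
       = (t^2 + 2t) / (-1)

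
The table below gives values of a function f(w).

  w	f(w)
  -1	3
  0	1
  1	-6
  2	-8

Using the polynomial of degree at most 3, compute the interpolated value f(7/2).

L_0(7/2) = (7/2)·(5/2)·(3/2)/[(-1)·(-2)·(-3)] = -35/16
L_1(7/2) = (9/2)·(5/2)·(3/2)/[(1)·(-1)·(-2)] = 135/16
L_2(7/2) = (9/2)·(7/2)·(3/2)/[(2)·(1)·(-1)] = -189/16
L_3(7/2) = (9/2)·(7/2)·(5/2)/[(3)·(2)·(1)] = 105/16
Sum: 3·(-35/16) + 1·(135/16) + (-6)·(-189/16) + (-8)·(105/16) = 81/4

81/4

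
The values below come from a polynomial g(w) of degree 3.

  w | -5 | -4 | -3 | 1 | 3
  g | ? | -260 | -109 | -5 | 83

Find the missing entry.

-509

The 4 known values determine g uniquely (degree ≤ 3).
L_0(-5) = (-2)·(-6)·(-8)/[(-1)·(-5)·(-7)] = 96/35
L_1(-5) = (-1)·(-6)·(-8)/[(1)·(-4)·(-6)] = -2
L_2(-5) = (-1)·(-2)·(-8)/[(5)·(4)·(-2)] = 2/5
L_3(-5) = (-1)·(-2)·(-6)/[(7)·(6)·(2)] = -1/7
Sum: (-260)·(96/35) + (-109)·(-2) + (-5)·(2/5) + 83·(-1/7) = -509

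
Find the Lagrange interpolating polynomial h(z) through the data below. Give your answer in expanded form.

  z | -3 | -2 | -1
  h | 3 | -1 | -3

h(z) = z^2 + z - 3

Build the Lagrange basis polynomials:
L_0(z) = (z + 2)(z + 1) / [2] = (1/2)z^2 + (3/2)z + 1
L_1(z) = (z + 3)(z + 1) / [-1] = -z^2 - 4z - 3
L_2(z) = (z + 3)(z + 2) / [2] = (1/2)z^2 + (5/2)z + 3
h(z) = 3·L_0 + (-1)·L_1 + (-3)·L_2
  3·L_0(z) = (3/2)z^2 + (9/2)z + 3
  (-1)·L_1(z) = z^2 + 4z + 3
  (-3)·L_2(z) = -(3/2)z^2 - (15/2)z - 9
Adding term by term: z^2 + z - 3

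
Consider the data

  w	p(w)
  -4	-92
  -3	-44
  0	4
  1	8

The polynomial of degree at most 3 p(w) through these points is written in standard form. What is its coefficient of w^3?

1

Build the Lagrange basis polynomials:
L_0(w) = (w + 3)w(w - 1) / [-20] = -(1/20)w^3 - (1/10)w^2 + (3/20)w
L_1(w) = (w + 4)w(w - 1) / [12] = (1/12)w^3 + (1/4)w^2 - (1/3)w
L_2(w) = (w + 4)(w + 3)(w - 1) / [-12] = -(1/12)w^3 - (1/2)w^2 - (5/12)w + 1
L_3(w) = (w + 4)(w + 3)w / [20] = (1/20)w^3 + (7/20)w^2 + (3/5)w
p(w) = (-92)·L_0 + (-44)·L_1 + 4·L_2 + 8·L_3
Only the coefficient of w^3 is needed; take it from each L_i and combine:
(-92)·(-1/20) + (-44)·(1/12) + 4·(-1/12) + 8·(1/20) = 1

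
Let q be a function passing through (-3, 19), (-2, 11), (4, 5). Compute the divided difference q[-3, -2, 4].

1

q[-3,-2] = (11 - 19) / (-2 - (-3)) = -8
q[-2,4] = (5 - 11) / (4 - (-2)) = -1
q[-3,-2,4] = (-1 - (-8)) / (4 - (-3)) = 1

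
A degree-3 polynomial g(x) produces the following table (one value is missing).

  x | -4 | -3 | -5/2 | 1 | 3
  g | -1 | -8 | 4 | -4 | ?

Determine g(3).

-2202/5

The 4 known values determine g uniquely (degree ≤ 3).
L_0(3) = (6)·(11/2)·(2)/[(-1)·(-3/2)·(-5)] = -44/5
L_1(3) = (7)·(11/2)·(2)/[(1)·(-1/2)·(-4)] = 77/2
L_2(3) = (7)·(6)·(2)/[(3/2)·(1/2)·(-7/2)] = -32
L_3(3) = (7)·(6)·(11/2)/[(5)·(4)·(7/2)] = 33/10
Sum: (-1)·(-44/5) + (-8)·(77/2) + 4·(-32) + (-4)·(33/10) = -2202/5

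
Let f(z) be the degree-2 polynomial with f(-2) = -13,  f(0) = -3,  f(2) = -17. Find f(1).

Using Newton's divided-difference form:
f[-2,0] = (-3 - (-13)) / (0 - (-2)) = 5
f[0,2] = (-17 - (-3)) / (2 - 0) = -7
f[-2,0,2] = (-7 - 5) / (2 - (-2)) = -3
f(1) = -13 + 5·(3) + (-3)·(3)·(1) = -7

-7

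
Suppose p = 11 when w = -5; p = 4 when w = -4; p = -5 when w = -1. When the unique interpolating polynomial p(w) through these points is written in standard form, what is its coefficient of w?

2

L_0(w) = (w + 4)(w + 1) / [4] = (1/4)w^2 + (5/4)w + 1
L_1(w) = (w + 5)(w + 1) / [-3] = -(1/3)w^2 - 2w - 5/3
L_2(w) = (w + 5)(w + 4) / [12] = (1/12)w^2 + (3/4)w + 5/3
p(w) = 11·L_0 + 4·L_1 + (-5)·L_2
Only the coefficient of w is needed; take it from each L_i and combine:
11·(5/4) + 4·(-2) + (-5)·(3/4) = 2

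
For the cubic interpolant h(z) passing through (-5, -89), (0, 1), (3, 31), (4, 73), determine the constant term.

1

Build the Lagrange basis polynomials:
L_0(z) = z(z - 3)(z - 4) / [-360] = -(1/360)z^3 + (7/360)z^2 - (1/30)z
L_1(z) = (z + 5)(z - 3)(z - 4) / [60] = (1/60)z^3 - (1/30)z^2 - (23/60)z + 1
L_2(z) = (z + 5)z(z - 4) / [-24] = -(1/24)z^3 - (1/24)z^2 + (5/6)z
L_3(z) = (z + 5)z(z - 3) / [36] = (1/36)z^3 + (1/18)z^2 - (5/12)z
h(z) = (-89)·L_0 + 1·L_1 + 31·L_2 + 73·L_3
Only the constant term is needed; take it from each L_i and combine:
(-89)·(0) + 1·(1) + 31·(0) + 73·(0) = 1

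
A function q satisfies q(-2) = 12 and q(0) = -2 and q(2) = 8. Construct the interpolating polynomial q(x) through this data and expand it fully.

Build the Lagrange basis polynomials:
L_0(x) = x(x - 2) / [8] = (1/8)x^2 - (1/4)x
L_1(x) = (x + 2)(x - 2) / [-4] = -(1/4)x^2 + 1
L_2(x) = (x + 2)x / [8] = (1/8)x^2 + (1/4)x
q(x) = 12·L_0 + (-2)·L_1 + 8·L_2
  12·L_0(x) = (3/2)x^2 - 3x
  (-2)·L_1(x) = (1/2)x^2 - 2
  8·L_2(x) = x^2 + 2x
Adding term by term: 3x^2 - x - 2

q(x) = 3x^2 - x - 2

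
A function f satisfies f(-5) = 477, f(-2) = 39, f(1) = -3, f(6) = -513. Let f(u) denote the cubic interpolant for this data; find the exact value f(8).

Evaluate each Lagrange basis at u = 8:
L_0(8) = (10)·(7)·(2)/[(-3)·(-6)·(-11)] = -70/99
L_1(8) = (13)·(7)·(2)/[(3)·(-3)·(-8)] = 91/36
L_2(8) = (13)·(10)·(2)/[(6)·(3)·(-5)] = -26/9
L_3(8) = (13)·(10)·(7)/[(11)·(8)·(5)] = 91/44
Sum: 477·(-70/99) + 39·(91/36) + (-3)·(-26/9) + (-513)·(91/44) = -1291

-1291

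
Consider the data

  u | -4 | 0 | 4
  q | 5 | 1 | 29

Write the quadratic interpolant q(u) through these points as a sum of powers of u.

q(u) = u^2 + 3u + 1

Build the Lagrange basis polynomials:
L_0(u) = u(u - 4) / [32] = (1/32)u^2 - (1/8)u
L_1(u) = (u + 4)(u - 4) / [-16] = -(1/16)u^2 + 1
L_2(u) = (u + 4)u / [32] = (1/32)u^2 + (1/8)u
q(u) = 5·L_0 + 1·L_1 + 29·L_2
  5·L_0(u) = (5/32)u^2 - (5/8)u
  1·L_1(u) = -(1/16)u^2 + 1
  29·L_2(u) = (29/32)u^2 + (29/8)u
Adding term by term: u^2 + 3u + 1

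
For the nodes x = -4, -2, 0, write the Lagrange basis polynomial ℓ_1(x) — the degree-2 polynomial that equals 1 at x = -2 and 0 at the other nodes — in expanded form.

ℓ_1(x) = (x + 4)x / [(2)·(-2)]
       = (x^2 + 4x) / (-4)

ℓ_1(x) = -(1/4)x^2 - x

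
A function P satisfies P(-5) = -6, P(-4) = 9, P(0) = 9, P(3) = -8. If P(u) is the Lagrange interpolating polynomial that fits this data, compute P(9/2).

L_0(9/2) = (17/2)·(9/2)·(3/2)/[(-1)·(-5)·(-8)] = -459/320
L_1(9/2) = (19/2)·(9/2)·(3/2)/[(1)·(-4)·(-7)] = 513/224
L_2(9/2) = (19/2)·(17/2)·(3/2)/[(5)·(4)·(-3)] = -323/160
L_3(9/2) = (19/2)·(17/2)·(9/2)/[(8)·(7)·(3)] = 969/448
Sum: (-6)·(-459/320) + 9·(513/224) + 9·(-323/160) + (-8)·(969/448) = -1401/224

-1401/224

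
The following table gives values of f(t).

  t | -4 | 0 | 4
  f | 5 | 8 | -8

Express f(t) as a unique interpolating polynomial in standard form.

L_0(t) = t(t - 4) / [32] = (1/32)t^2 - (1/8)t
L_1(t) = (t + 4)(t - 4) / [-16] = -(1/16)t^2 + 1
L_2(t) = (t + 4)t / [32] = (1/32)t^2 + (1/8)t
f(t) = 5·L_0 + 8·L_1 + (-8)·L_2
  5·L_0(t) = (5/32)t^2 - (5/8)t
  8·L_1(t) = -(1/2)t^2 + 8
  (-8)·L_2(t) = -(1/4)t^2 - t
Adding term by term: -(19/32)t^2 - (13/8)t + 8

f(t) = -(19/32)t^2 - (13/8)t + 8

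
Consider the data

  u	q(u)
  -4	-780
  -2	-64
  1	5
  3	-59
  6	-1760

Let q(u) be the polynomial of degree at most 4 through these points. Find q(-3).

L_0(-3) = (-1)·(-4)·(-6)·(-9)/[(-2)·(-5)·(-7)·(-10)] = 54/175
L_1(-3) = (1)·(-4)·(-6)·(-9)/[(2)·(-3)·(-5)·(-8)] = 9/10
L_2(-3) = (1)·(-1)·(-6)·(-9)/[(5)·(3)·(-2)·(-5)] = -9/25
L_3(-3) = (1)·(-1)·(-4)·(-9)/[(7)·(5)·(2)·(-3)] = 6/35
L_4(-3) = (1)·(-1)·(-4)·(-6)/[(10)·(8)·(5)·(3)] = -1/50
Sum: (-780)·(54/175) + (-64)·(9/10) + 5·(-9/25) + (-59)·(6/35) + (-1760)·(-1/50) = -275

-275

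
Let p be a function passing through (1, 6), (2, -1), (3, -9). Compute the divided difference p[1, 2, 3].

-1/2

p[1,2] = (-1 - 6) / (2 - 1) = -7
p[2,3] = (-9 - (-1)) / (3 - 2) = -8
p[1,2,3] = (-8 - (-7)) / (3 - 1) = -1/2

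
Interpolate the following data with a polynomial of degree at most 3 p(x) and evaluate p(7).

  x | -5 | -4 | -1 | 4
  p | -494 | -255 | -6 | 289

Using Newton's divided-difference form:
p[-5,-4] = (-255 - (-494)) / (-4 - (-5)) = 239
p[-4,-1] = (-6 - (-255)) / (-1 - (-4)) = 83
p[-1,4] = (289 - (-6)) / (4 - (-1)) = 59
p[-5,-4,-1] = (83 - 239) / (-1 - (-5)) = -39
p[-4,-1,4] = (59 - 83) / (4 - (-4)) = -3
p[-5,-4,-1,4] = (-3 - (-39)) / (4 - (-5)) = 4
p(7) = -494 + 239·(12) + (-39)·(12)·(11) + 4·(12)·(11)·(8) = 1450

1450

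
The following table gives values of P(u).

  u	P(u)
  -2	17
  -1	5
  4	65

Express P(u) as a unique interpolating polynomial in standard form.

L_0(u) = (u + 1)(u - 4) / [6] = (1/6)u^2 - (1/2)u - 2/3
L_1(u) = (u + 2)(u - 4) / [-5] = -(1/5)u^2 + (2/5)u + 8/5
L_2(u) = (u + 2)(u + 1) / [30] = (1/30)u^2 + (1/10)u + 1/15
P(u) = 17·L_0 + 5·L_1 + 65·L_2
  17·L_0(u) = (17/6)u^2 - (17/2)u - 34/3
  5·L_1(u) = -u^2 + 2u + 8
  65·L_2(u) = (13/6)u^2 + (13/2)u + 13/3
Adding term by term: 4u^2 + 1

P(u) = 4u^2 + 1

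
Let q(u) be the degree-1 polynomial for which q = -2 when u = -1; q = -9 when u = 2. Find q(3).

Evaluate each Lagrange basis at u = 3:
L_0(3) = (1)/[(-3)] = -1/3
L_1(3) = (4)/[(3)] = 4/3
Sum: (-2)·(-1/3) + (-9)·(4/3) = -34/3

-34/3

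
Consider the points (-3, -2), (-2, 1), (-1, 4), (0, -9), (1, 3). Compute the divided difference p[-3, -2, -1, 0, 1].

p[-3,-2] = (1 - (-2)) / (-2 - (-3)) = 3
p[-2,-1] = (4 - 1) / (-1 - (-2)) = 3
p[-1,0] = (-9 - 4) / (0 - (-1)) = -13
p[0,1] = (3 - (-9)) / (1 - 0) = 12
p[-3,-2,-1] = (3 - 3) / (-1 - (-3)) = 0
p[-2,-1,0] = (-13 - 3) / (0 - (-2)) = -8
p[-1,0,1] = (12 - (-13)) / (1 - (-1)) = 25/2
p[-3,-2,-1,0] = (-8 - 0) / (0 - (-3)) = -8/3
p[-2,-1,0,1] = (25/2 - (-8)) / (1 - (-2)) = 41/6
p[-3,-2,-1,0,1] = (41/6 - (-8/3)) / (1 - (-3)) = 19/8

19/8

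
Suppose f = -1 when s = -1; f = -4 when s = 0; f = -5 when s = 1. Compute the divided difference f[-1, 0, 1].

1

f[-1,0] = (-4 - (-1)) / (0 - (-1)) = -3
f[0,1] = (-5 - (-4)) / (1 - 0) = -1
f[-1,0,1] = (-1 - (-3)) / (1 - (-1)) = 1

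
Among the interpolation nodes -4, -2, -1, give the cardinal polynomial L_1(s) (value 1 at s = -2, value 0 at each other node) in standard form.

L_1(s) = (s + 4)(s + 1) / [(2)·(-1)]
       = (s^2 + 5s + 4) / (-2)

L_1(s) = -(1/2)s^2 - (5/2)s - 2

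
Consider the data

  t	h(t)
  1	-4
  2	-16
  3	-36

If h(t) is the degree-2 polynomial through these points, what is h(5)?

-100

Evaluate each Lagrange basis at t = 5:
L_0(5) = (3)·(2)/[(-1)·(-2)] = 3
L_1(5) = (4)·(2)/[(1)·(-1)] = -8
L_2(5) = (4)·(3)/[(2)·(1)] = 6
Sum: (-4)·(3) + (-16)·(-8) + (-36)·(6) = -100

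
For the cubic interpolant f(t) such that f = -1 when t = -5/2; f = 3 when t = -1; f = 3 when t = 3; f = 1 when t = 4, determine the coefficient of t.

L_0(t) = (t + 1)(t - 3)(t - 4) / [-429/8] = -(8/429)t^3 + (16/143)t^2 - (40/429)t - 32/143
L_1(t) = (t + 5/2)(t - 3)(t - 4) / [30] = (1/30)t^3 - (3/20)t^2 - (11/60)t + 1
L_2(t) = (t + 5/2)(t + 1)(t - 4) / [-22] = -(1/22)t^3 + (1/44)t^2 + (23/44)t + 5/11
L_3(t) = (t + 5/2)(t + 1)(t - 3) / [65/2] = (2/65)t^3 + (1/65)t^2 - (16/65)t - 3/13
f(t) = (-1)·L_0 + 3·L_1 + 3·L_2 + 1·L_3
Only the coefficient of t is needed; take it from each L_i and combine:
(-1)·(-40/429) + 3·(-11/60) + 3·(23/44) + 1·(-16/65) = 1856/2145

1856/2145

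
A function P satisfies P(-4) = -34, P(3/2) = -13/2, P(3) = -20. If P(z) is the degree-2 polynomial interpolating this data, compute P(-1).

-4

L_0(-1) = (-5/2)·(-4)/[(-11/2)·(-7)] = 20/77
L_1(-1) = (3)·(-4)/[(11/2)·(-3/2)] = 16/11
L_2(-1) = (3)·(-5/2)/[(7)·(3/2)] = -5/7
Sum: (-34)·(20/77) + (-13/2)·(16/11) + (-20)·(-5/7) = -4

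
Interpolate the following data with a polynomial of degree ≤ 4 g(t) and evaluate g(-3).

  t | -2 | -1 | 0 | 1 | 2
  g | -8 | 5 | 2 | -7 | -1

Using Newton's divided-difference form:
g[-2,-1] = (5 - (-8)) / (-1 - (-2)) = 13
g[-1,0] = (2 - 5) / (0 - (-1)) = -3
g[0,1] = (-7 - 2) / (1 - 0) = -9
g[1,2] = (-1 - (-7)) / (2 - 1) = 6
g[-2,-1,0] = (-3 - 13) / (0 - (-2)) = -8
g[-1,0,1] = (-9 - (-3)) / (1 - (-1)) = -3
g[0,1,2] = (6 - (-9)) / (2 - 0) = 15/2
g[-2,-1,0,1] = (-3 - (-8)) / (1 - (-2)) = 5/3
g[-1,0,1,2] = (15/2 - (-3)) / (2 - (-1)) = 7/2
g[-2,-1,0,1,2] = (7/2 - 5/3) / (2 - (-2)) = 11/24
g(-3) = -8 + 13·(-1) + (-8)·(-1)·(-2) + (5/3)·(-1)·(-2)·(-3) + (11/24)·(-1)·(-2)·(-3)·(-4) = -36

-36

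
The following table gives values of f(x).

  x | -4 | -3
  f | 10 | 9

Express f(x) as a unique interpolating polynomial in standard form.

f(x) = -x + 6

Build the Lagrange basis polynomials:
L_0(x) = (x + 3) / [-1] = -x - 3
L_1(x) = (x + 4) / [1] = x + 4
f(x) = 10·L_0 + 9·L_1
  10·L_0(x) = -10x - 30
  9·L_1(x) = 9x + 36
Adding term by term: -x + 6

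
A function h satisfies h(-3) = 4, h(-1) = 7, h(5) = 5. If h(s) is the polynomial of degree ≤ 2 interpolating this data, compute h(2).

Evaluate each Lagrange basis at s = 2:
L_0(2) = (3)·(-3)/[(-2)·(-8)] = -9/16
L_1(2) = (5)·(-3)/[(2)·(-6)] = 5/4
L_2(2) = (5)·(3)/[(8)·(6)] = 5/16
Sum: 4·(-9/16) + 7·(5/4) + 5·(5/16) = 129/16

129/16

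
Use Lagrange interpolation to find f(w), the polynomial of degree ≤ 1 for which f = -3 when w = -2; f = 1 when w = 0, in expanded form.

f(w) = 2w + 1

Build the Lagrange basis polynomials:
L_0(w) = w / [-2] = -(1/2)w
L_1(w) = (w + 2) / [2] = (1/2)w + 1
f(w) = (-3)·L_0 + 1·L_1
  (-3)·L_0(w) = (3/2)w
  1·L_1(w) = (1/2)w + 1
Adding term by term: 2w + 1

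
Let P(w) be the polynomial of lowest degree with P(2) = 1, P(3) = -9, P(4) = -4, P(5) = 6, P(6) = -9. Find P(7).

-99

Evaluate each Lagrange basis at w = 7:
L_0(7) = (4)·(3)·(2)·(1)/[(-1)·(-2)·(-3)·(-4)] = 1
L_1(7) = (5)·(3)·(2)·(1)/[(1)·(-1)·(-2)·(-3)] = -5
L_2(7) = (5)·(4)·(2)·(1)/[(2)·(1)·(-1)·(-2)] = 10
L_3(7) = (5)·(4)·(3)·(1)/[(3)·(2)·(1)·(-1)] = -10
L_4(7) = (5)·(4)·(3)·(2)/[(4)·(3)·(2)·(1)] = 5
Sum: 1·(1) + (-9)·(-5) + (-4)·(10) + 6·(-10) + (-9)·(5) = -99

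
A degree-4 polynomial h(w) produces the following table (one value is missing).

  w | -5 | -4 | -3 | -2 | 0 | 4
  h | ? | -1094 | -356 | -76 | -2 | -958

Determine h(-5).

The 5 known values determine h uniquely (degree ≤ 4).
L_0(-5) = (-2)·(-3)·(-5)·(-9)/[(-1)·(-2)·(-4)·(-8)] = 135/32
L_1(-5) = (-1)·(-3)·(-5)·(-9)/[(1)·(-1)·(-3)·(-7)] = -45/7
L_2(-5) = (-1)·(-2)·(-5)·(-9)/[(2)·(1)·(-2)·(-6)] = 15/4
L_3(-5) = (-1)·(-2)·(-3)·(-9)/[(4)·(3)·(2)·(-4)] = -9/16
L_4(-5) = (-1)·(-2)·(-3)·(-5)/[(8)·(7)·(6)·(4)] = 5/224
Sum: (-1094)·(135/32) + (-356)·(-45/7) + (-76)·(15/4) + (-2)·(-9/16) + (-958)·(5/224) = -2632

-2632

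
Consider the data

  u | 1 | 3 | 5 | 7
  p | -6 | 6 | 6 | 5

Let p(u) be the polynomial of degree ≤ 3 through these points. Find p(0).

Using Newton's divided-difference form:
p[1,3] = (6 - (-6)) / (3 - 1) = 6
p[3,5] = (6 - 6) / (5 - 3) = 0
p[5,7] = (5 - 6) / (7 - 5) = -1/2
p[1,3,5] = (0 - 6) / (5 - 1) = -3/2
p[3,5,7] = (-1/2 - 0) / (7 - 3) = -1/8
p[1,3,5,7] = (-1/8 - (-3/2)) / (7 - 1) = 11/48
p(0) = -6 + 6·(-1) + (-3/2)·(-1)·(-3) + (11/48)·(-1)·(-3)·(-5) = -319/16

-319/16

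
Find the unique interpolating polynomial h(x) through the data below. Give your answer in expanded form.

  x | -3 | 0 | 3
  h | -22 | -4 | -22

L_0(x) = x(x - 3) / [18] = (1/18)x^2 - (1/6)x
L_1(x) = (x + 3)(x - 3) / [-9] = -(1/9)x^2 + 1
L_2(x) = (x + 3)x / [18] = (1/18)x^2 + (1/6)x
h(x) = (-22)·L_0 + (-4)·L_1 + (-22)·L_2
  (-22)·L_0(x) = -(11/9)x^2 + (11/3)x
  (-4)·L_1(x) = (4/9)x^2 - 4
  (-22)·L_2(x) = -(11/9)x^2 - (11/3)x
Adding term by term: -2x^2 - 4

h(x) = -2x^2 - 4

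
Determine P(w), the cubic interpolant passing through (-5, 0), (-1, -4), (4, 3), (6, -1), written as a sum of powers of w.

P(w) = -(79/1155)w^3 + (10/77)w^2 + (2194/1155)w - 177/77

L_0(w) = (w + 1)(w - 4)(w - 6) / [-396] = -(1/396)w^3 + (1/44)w^2 - (7/198)w - 2/33
L_1(w) = (w + 5)(w - 4)(w - 6) / [140] = (1/140)w^3 - (1/28)w^2 - (13/70)w + 6/7
L_2(w) = (w + 5)(w + 1)(w - 6) / [-90] = -(1/90)w^3 + (31/90)w + 1/3
L_3(w) = (w + 5)(w + 1)(w - 4) / [154] = (1/154)w^3 + (1/77)w^2 - (19/154)w - 10/77
P(w) = 0·L_0 + (-4)·L_1 + 3·L_2 + (-1)·L_3
  0·L_0(w) = 0
  (-4)·L_1(w) = -(1/35)w^3 + (1/7)w^2 + (26/35)w - 24/7
  3·L_2(w) = -(1/30)w^3 + (31/30)w + 1
  (-1)·L_3(w) = -(1/154)w^3 - (1/77)w^2 + (19/154)w + 10/77
Adding term by term: -(79/1155)w^3 + (10/77)w^2 + (2194/1155)w - 177/77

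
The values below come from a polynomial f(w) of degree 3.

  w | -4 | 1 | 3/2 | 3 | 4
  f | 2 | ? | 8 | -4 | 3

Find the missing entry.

4701/308

The 4 known values determine f uniquely (degree ≤ 3).
Evaluate each Lagrange basis at w = 1:
L_0(1) = (-1/2)·(-2)·(-3)/[(-11/2)·(-7)·(-8)] = 3/308
L_1(1) = (5)·(-2)·(-3)/[(11/2)·(-3/2)·(-5/2)] = 16/11
L_2(1) = (5)·(-1/2)·(-3)/[(7)·(3/2)·(-1)] = -5/7
L_3(1) = (5)·(-1/2)·(-2)/[(8)·(5/2)·(1)] = 1/4
Sum: 2·(3/308) + 8·(16/11) + (-4)·(-5/7) + 3·(1/4) = 4701/308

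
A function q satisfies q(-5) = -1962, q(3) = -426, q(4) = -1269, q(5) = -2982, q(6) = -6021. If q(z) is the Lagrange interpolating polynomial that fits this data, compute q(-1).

6

Evaluate each Lagrange basis at z = -1:
L_0(-1) = (-4)·(-5)·(-6)·(-7)/[(-8)·(-9)·(-10)·(-11)] = 7/66
L_1(-1) = (4)·(-5)·(-6)·(-7)/[(8)·(-1)·(-2)·(-3)] = 35/2
L_2(-1) = (4)·(-4)·(-6)·(-7)/[(9)·(1)·(-1)·(-2)] = -112/3
L_3(-1) = (4)·(-4)·(-5)·(-7)/[(10)·(2)·(1)·(-1)] = 28
L_4(-1) = (4)·(-4)·(-5)·(-6)/[(11)·(3)·(2)·(1)] = -80/11
Sum: (-1962)·(7/66) + (-426)·(35/2) + (-1269)·(-112/3) + (-2982)·(28) + (-6021)·(-80/11) = 6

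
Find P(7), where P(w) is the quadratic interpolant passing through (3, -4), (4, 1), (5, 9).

34

Evaluate each Lagrange basis at w = 7:
L_0(7) = (3)·(2)/[(-1)·(-2)] = 3
L_1(7) = (4)·(2)/[(1)·(-1)] = -8
L_2(7) = (4)·(3)/[(2)·(1)] = 6
Sum: (-4)·(3) + 1·(-8) + 9·(6) = 34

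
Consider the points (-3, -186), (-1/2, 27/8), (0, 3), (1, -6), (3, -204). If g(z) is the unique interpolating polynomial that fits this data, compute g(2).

Using Newton's divided-difference form:
g[-3,-1/2] = (27/8 - (-186)) / (-1/2 - (-3)) = 303/4
g[-1/2,0] = (3 - 27/8) / (0 - (-1/2)) = -3/4
g[0,1] = (-6 - 3) / (1 - 0) = -9
g[1,3] = (-204 - (-6)) / (3 - 1) = -99
g[-3,-1/2,0] = (-3/4 - 303/4) / (0 - (-3)) = -51/2
g[-1/2,0,1] = (-9 - (-3/4)) / (1 - (-1/2)) = -11/2
g[0,1,3] = (-99 - (-9)) / (3 - 0) = -30
g[-3,-1/2,0,1] = (-11/2 - (-51/2)) / (1 - (-3)) = 5
g[-1/2,0,1,3] = (-30 - (-11/2)) / (3 - (-1/2)) = -7
g[-3,-1/2,0,1,3] = (-7 - 5) / (3 - (-3)) = -2
g(2) = -186 + (303/4)·(5) + (-51/2)·(5)·(5/2) + 5·(5)·(5/2)·(2) + (-2)·(5)·(5/2)·(2)·(1) = -51

-51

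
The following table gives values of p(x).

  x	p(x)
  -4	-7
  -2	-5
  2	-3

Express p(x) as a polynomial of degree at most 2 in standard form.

p(x) = -(1/12)x^2 + (1/2)x - 11/3

Build the Lagrange basis polynomials:
L_0(x) = (x + 2)(x - 2) / [12] = (1/12)x^2 - 1/3
L_1(x) = (x + 4)(x - 2) / [-8] = -(1/8)x^2 - (1/4)x + 1
L_2(x) = (x + 4)(x + 2) / [24] = (1/24)x^2 + (1/4)x + 1/3
p(x) = (-7)·L_0 + (-5)·L_1 + (-3)·L_2
  (-7)·L_0(x) = -(7/12)x^2 + 7/3
  (-5)·L_1(x) = (5/8)x^2 + (5/4)x - 5
  (-3)·L_2(x) = -(1/8)x^2 - (3/4)x - 1
Adding term by term: -(1/12)x^2 + (1/2)x - 11/3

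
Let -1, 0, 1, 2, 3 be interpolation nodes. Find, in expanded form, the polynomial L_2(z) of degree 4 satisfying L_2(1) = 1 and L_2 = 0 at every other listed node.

L_2(z) = (z + 1)z(z - 2)(z - 3) / [(2)·(1)·(-1)·(-2)]
       = (z^4 - 4z^3 + z^2 + 6z) / (4)

L_2(z) = (1/4)z^4 - z^3 + (1/4)z^2 + (3/2)z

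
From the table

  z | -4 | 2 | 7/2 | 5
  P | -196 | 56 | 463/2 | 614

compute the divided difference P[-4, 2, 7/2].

P[-4,2] = (56 - (-196)) / (2 - (-4)) = 42
P[2,7/2] = (463/2 - 56) / (7/2 - 2) = 117
P[-4,2,7/2] = (117 - 42) / (7/2 - (-4)) = 10

10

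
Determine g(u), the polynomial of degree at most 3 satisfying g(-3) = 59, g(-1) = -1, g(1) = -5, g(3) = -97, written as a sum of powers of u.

L_0(u) = (u + 1)(u - 1)(u - 3) / [-48] = -(1/48)u^3 + (1/16)u^2 + (1/48)u - 1/16
L_1(u) = (u + 3)(u - 1)(u - 3) / [16] = (1/16)u^3 - (1/16)u^2 - (9/16)u + 9/16
L_2(u) = (u + 3)(u + 1)(u - 3) / [-16] = -(1/16)u^3 - (1/16)u^2 + (9/16)u + 9/16
L_3(u) = (u + 3)(u + 1)(u - 1) / [48] = (1/48)u^3 + (1/16)u^2 - (1/48)u - 1/16
g(u) = 59·L_0 + (-1)·L_1 + (-5)·L_2 + (-97)·L_3
  59·L_0(u) = -(59/48)u^3 + (59/16)u^2 + (59/48)u - 59/16
  (-1)·L_1(u) = -(1/16)u^3 + (1/16)u^2 + (9/16)u - 9/16
  (-5)·L_2(u) = (5/16)u^3 + (5/16)u^2 - (45/16)u - 45/16
  (-97)·L_3(u) = -(97/48)u^3 - (97/16)u^2 + (97/48)u + 97/16
Adding term by term: -3u^3 - 2u^2 + u - 1

g(u) = -3u^3 - 2u^2 + u - 1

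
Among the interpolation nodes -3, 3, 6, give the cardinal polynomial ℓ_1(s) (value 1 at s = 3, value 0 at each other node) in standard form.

ℓ_1(s) = (s + 3)(s - 6) / [(6)·(-3)]
       = (s^2 - 3s - 18) / (-18)

ℓ_1(s) = -(1/18)s^2 + (1/6)s + 1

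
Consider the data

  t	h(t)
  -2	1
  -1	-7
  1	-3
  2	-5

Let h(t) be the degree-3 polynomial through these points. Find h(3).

-19

L_0(3) = (4)·(2)·(1)/[(-1)·(-3)·(-4)] = -2/3
L_1(3) = (5)·(2)·(1)/[(1)·(-2)·(-3)] = 5/3
L_2(3) = (5)·(4)·(1)/[(3)·(2)·(-1)] = -10/3
L_3(3) = (5)·(4)·(2)/[(4)·(3)·(1)] = 10/3
Sum: 1·(-2/3) + (-7)·(5/3) + (-3)·(-10/3) + (-5)·(10/3) = -19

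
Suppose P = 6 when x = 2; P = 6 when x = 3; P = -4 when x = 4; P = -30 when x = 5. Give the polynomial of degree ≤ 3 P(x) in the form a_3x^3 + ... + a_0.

Newton's divided differences:
P[2,3] = (6 - 6) / (3 - 2) = 0
P[3,4] = (-4 - 6) / (4 - 3) = -10
P[4,5] = (-30 - (-4)) / (5 - 4) = -26
P[2,3,4] = (-10 - 0) / (4 - 2) = -5
P[3,4,5] = (-26 - (-10)) / (5 - 3) = -8
P[2,3,4,5] = (-8 - (-5)) / (5 - 2) = -1
P(x) = 6 + (-5)·(x - 2)(x - 3) + (-1)·(x - 2)(x - 3)(x - 4)
Expanding: P(x) = -x^3 + 4x^2 - x

P(x) = -x^3 + 4x^2 - x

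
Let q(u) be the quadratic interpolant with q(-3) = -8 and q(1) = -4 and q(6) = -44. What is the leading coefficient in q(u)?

-1

The leading coefficient equals the top divided difference q[-3,1,6].
q[-3,1] = (-4 - (-8)) / (1 - (-3)) = 1
q[1,6] = (-44 - (-4)) / (6 - 1) = -8
q[-3,1,6] = (-8 - 1) / (6 - (-3)) = -1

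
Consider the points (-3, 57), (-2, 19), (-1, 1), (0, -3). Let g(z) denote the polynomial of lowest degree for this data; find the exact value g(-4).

Evaluate each Lagrange basis at z = -4:
L_0(-4) = (-2)·(-3)·(-4)/[(-1)·(-2)·(-3)] = 4
L_1(-4) = (-1)·(-3)·(-4)/[(1)·(-1)·(-2)] = -6
L_2(-4) = (-1)·(-2)·(-4)/[(2)·(1)·(-1)] = 4
L_3(-4) = (-1)·(-2)·(-3)/[(3)·(2)·(1)] = -1
Sum: 57·(4) + 19·(-6) + 1·(4) + (-3)·(-1) = 121

121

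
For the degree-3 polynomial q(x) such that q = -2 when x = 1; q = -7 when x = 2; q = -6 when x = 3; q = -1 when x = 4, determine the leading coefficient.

-1/3

Build the Lagrange basis polynomials:
L_0(x) = (x - 2)(x - 3)(x - 4) / [-6] = -(1/6)x^3 + (3/2)x^2 - (13/3)x + 4
L_1(x) = (x - 1)(x - 3)(x - 4) / [2] = (1/2)x^3 - 4x^2 + (19/2)x - 6
L_2(x) = (x - 1)(x - 2)(x - 4) / [-2] = -(1/2)x^3 + (7/2)x^2 - 7x + 4
L_3(x) = (x - 1)(x - 2)(x - 3) / [6] = (1/6)x^3 - x^2 + (11/6)x - 1
q(x) = (-2)·L_0 + (-7)·L_1 + (-6)·L_2 + (-1)·L_3
Only the coefficient of x^3 is needed; take it from each L_i and combine:
(-2)·(-1/6) + (-7)·(1/2) + (-6)·(-1/2) + (-1)·(1/6) = -1/3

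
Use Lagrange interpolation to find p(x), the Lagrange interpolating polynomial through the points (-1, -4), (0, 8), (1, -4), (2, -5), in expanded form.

L_0(x) = x(x - 1)(x - 2) / [-6] = -(1/6)x^3 + (1/2)x^2 - (1/3)x
L_1(x) = (x + 1)(x - 1)(x - 2) / [2] = (1/2)x^3 - x^2 - (1/2)x + 1
L_2(x) = (x + 1)x(x - 2) / [-2] = -(1/2)x^3 + (1/2)x^2 + x
L_3(x) = (x + 1)x(x - 1) / [6] = (1/6)x^3 - (1/6)x
p(x) = (-4)·L_0 + 8·L_1 + (-4)·L_2 + (-5)·L_3
  (-4)·L_0(x) = (2/3)x^3 - 2x^2 + (4/3)x
  8·L_1(x) = 4x^3 - 8x^2 - 4x + 8
  (-4)·L_2(x) = 2x^3 - 2x^2 - 4x
  (-5)·L_3(x) = -(5/6)x^3 + (5/6)x
Adding term by term: (35/6)x^3 - 12x^2 - (35/6)x + 8

p(x) = (35/6)x^3 - 12x^2 - (35/6)x + 8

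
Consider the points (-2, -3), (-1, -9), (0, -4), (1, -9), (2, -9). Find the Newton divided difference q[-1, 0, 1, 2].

5/2

q[-1,0] = (-4 - (-9)) / (0 - (-1)) = 5
q[0,1] = (-9 - (-4)) / (1 - 0) = -5
q[1,2] = (-9 - (-9)) / (2 - 1) = 0
q[-1,0,1] = (-5 - 5) / (1 - (-1)) = -5
q[0,1,2] = (0 - (-5)) / (2 - 0) = 5/2
q[-1,0,1,2] = (5/2 - (-5)) / (2 - (-1)) = 5/2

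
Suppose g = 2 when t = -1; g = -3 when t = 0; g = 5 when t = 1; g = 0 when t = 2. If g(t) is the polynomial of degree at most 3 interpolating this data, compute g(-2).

46

Using Newton's divided-difference form:
g[-1,0] = (-3 - 2) / (0 - (-1)) = -5
g[0,1] = (5 - (-3)) / (1 - 0) = 8
g[1,2] = (0 - 5) / (2 - 1) = -5
g[-1,0,1] = (8 - (-5)) / (1 - (-1)) = 13/2
g[0,1,2] = (-5 - 8) / (2 - 0) = -13/2
g[-1,0,1,2] = (-13/2 - 13/2) / (2 - (-1)) = -13/3
g(-2) = 2 + (-5)·(-1) + (13/2)·(-1)·(-2) + (-13/3)·(-1)·(-2)·(-3) = 46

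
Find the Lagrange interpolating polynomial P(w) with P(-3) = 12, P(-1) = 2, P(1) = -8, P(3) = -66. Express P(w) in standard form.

P(w) = -w^3 - 3w^2 - 4w

Build the Lagrange basis polynomials:
L_0(w) = (w + 1)(w - 1)(w - 3) / [-48] = -(1/48)w^3 + (1/16)w^2 + (1/48)w - 1/16
L_1(w) = (w + 3)(w - 1)(w - 3) / [16] = (1/16)w^3 - (1/16)w^2 - (9/16)w + 9/16
L_2(w) = (w + 3)(w + 1)(w - 3) / [-16] = -(1/16)w^3 - (1/16)w^2 + (9/16)w + 9/16
L_3(w) = (w + 3)(w + 1)(w - 1) / [48] = (1/48)w^3 + (1/16)w^2 - (1/48)w - 1/16
P(w) = 12·L_0 + 2·L_1 + (-8)·L_2 + (-66)·L_3
  12·L_0(w) = -(1/4)w^3 + (3/4)w^2 + (1/4)w - 3/4
  2·L_1(w) = (1/8)w^3 - (1/8)w^2 - (9/8)w + 9/8
  (-8)·L_2(w) = (1/2)w^3 + (1/2)w^2 - (9/2)w - 9/2
  (-66)·L_3(w) = -(11/8)w^3 - (33/8)w^2 + (11/8)w + 33/8
Adding term by term: -w^3 - 3w^2 - 4w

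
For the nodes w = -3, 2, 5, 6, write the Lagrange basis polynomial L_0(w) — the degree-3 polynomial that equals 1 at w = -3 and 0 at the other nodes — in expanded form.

L_0(w) = (w - 2)(w - 5)(w - 6) / [(-5)·(-8)·(-9)]
       = (w^3 - 13w^2 + 52w - 60) / (-360)

L_0(w) = -(1/360)w^3 + (13/360)w^2 - (13/90)w + 1/6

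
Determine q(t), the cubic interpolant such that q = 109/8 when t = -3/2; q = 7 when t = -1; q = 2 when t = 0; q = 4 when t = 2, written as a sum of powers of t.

Build the Lagrange basis polynomials:
L_0(t) = (t + 1)t(t - 2) / [-21/8] = -(8/21)t^3 + (8/21)t^2 + (16/21)t
L_1(t) = (t + 3/2)t(t - 2) / [3/2] = (2/3)t^3 - (1/3)t^2 - 2t
L_2(t) = (t + 3/2)(t + 1)(t - 2) / [-3] = -(1/3)t^3 - (1/6)t^2 + (7/6)t + 1
L_3(t) = (t + 3/2)(t + 1)t / [21] = (1/21)t^3 + (5/42)t^2 + (1/14)t
q(t) = (109/8)·L_0 + 7·L_1 + 2·L_2 + 4·L_3
  (109/8)·L_0(t) = -(109/21)t^3 + (109/21)t^2 + (218/21)t
  7·L_1(t) = (14/3)t^3 - (7/3)t^2 - 14t
  2·L_2(t) = -(2/3)t^3 - (1/3)t^2 + (7/3)t + 2
  4·L_3(t) = (4/21)t^3 + (10/21)t^2 + (2/7)t
Adding term by term: -t^3 + 3t^2 - t + 2

q(t) = -t^3 + 3t^2 - t + 2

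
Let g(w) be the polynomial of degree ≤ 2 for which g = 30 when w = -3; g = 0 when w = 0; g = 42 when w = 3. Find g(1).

Evaluate each Lagrange basis at w = 1:
L_0(1) = (1)·(-2)/[(-3)·(-6)] = -1/9
L_1(1) = (4)·(-2)/[(3)·(-3)] = 8/9
L_2(1) = (4)·(1)/[(6)·(3)] = 2/9
Sum: 30·(-1/9) + 0 + 42·(2/9) = 6

6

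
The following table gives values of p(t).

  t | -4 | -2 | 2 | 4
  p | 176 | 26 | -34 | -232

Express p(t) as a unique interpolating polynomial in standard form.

p(t) = -3t^3 - 2t^2 - 3t + 4

Build the Lagrange basis polynomials:
L_0(t) = (t + 2)(t - 2)(t - 4) / [-96] = -(1/96)t^3 + (1/24)t^2 + (1/24)t - 1/6
L_1(t) = (t + 4)(t - 2)(t - 4) / [48] = (1/48)t^3 - (1/24)t^2 - (1/3)t + 2/3
L_2(t) = (t + 4)(t + 2)(t - 4) / [-48] = -(1/48)t^3 - (1/24)t^2 + (1/3)t + 2/3
L_3(t) = (t + 4)(t + 2)(t - 2) / [96] = (1/96)t^3 + (1/24)t^2 - (1/24)t - 1/6
p(t) = 176·L_0 + 26·L_1 + (-34)·L_2 + (-232)·L_3
  176·L_0(t) = -(11/6)t^3 + (22/3)t^2 + (22/3)t - 88/3
  26·L_1(t) = (13/24)t^3 - (13/12)t^2 - (26/3)t + 52/3
  (-34)·L_2(t) = (17/24)t^3 + (17/12)t^2 - (34/3)t - 68/3
  (-232)·L_3(t) = -(29/12)t^3 - (29/3)t^2 + (29/3)t + 116/3
Adding term by term: -3t^3 - 2t^2 - 3t + 4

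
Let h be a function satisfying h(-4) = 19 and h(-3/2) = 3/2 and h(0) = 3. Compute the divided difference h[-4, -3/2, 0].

2

h[-4,-3/2] = (3/2 - 19) / (-3/2 - (-4)) = -7
h[-3/2,0] = (3 - 3/2) / (0 - (-3/2)) = 1
h[-4,-3/2,0] = (1 - (-7)) / (0 - (-4)) = 2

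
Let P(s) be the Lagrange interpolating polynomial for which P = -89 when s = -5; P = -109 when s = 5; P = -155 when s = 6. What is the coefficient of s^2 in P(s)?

-4

Build the Lagrange basis polynomials:
L_0(s) = (s - 5)(s - 6) / [110] = (1/110)s^2 - (1/10)s + 3/11
L_1(s) = (s + 5)(s - 6) / [-10] = -(1/10)s^2 + (1/10)s + 3
L_2(s) = (s + 5)(s - 5) / [11] = (1/11)s^2 - 25/11
P(s) = (-89)·L_0 + (-109)·L_1 + (-155)·L_2
Only the coefficient of s^2 is needed; take it from each L_i and combine:
(-89)·(1/110) + (-109)·(-1/10) + (-155)·(1/11) = -4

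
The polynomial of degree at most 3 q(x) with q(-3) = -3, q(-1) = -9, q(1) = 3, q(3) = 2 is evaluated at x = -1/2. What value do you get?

Evaluate each Lagrange basis at x = -1/2:
L_0(-1/2) = (1/2)·(-3/2)·(-7/2)/[(-2)·(-4)·(-6)] = -7/128
L_1(-1/2) = (5/2)·(-3/2)·(-7/2)/[(2)·(-2)·(-4)] = 105/128
L_2(-1/2) = (5/2)·(1/2)·(-7/2)/[(4)·(2)·(-2)] = 35/128
L_3(-1/2) = (5/2)·(1/2)·(-3/2)/[(6)·(4)·(2)] = -5/128
Sum: (-3)·(-7/128) + (-9)·(105/128) + 3·(35/128) + 2·(-5/128) = -829/128

-829/128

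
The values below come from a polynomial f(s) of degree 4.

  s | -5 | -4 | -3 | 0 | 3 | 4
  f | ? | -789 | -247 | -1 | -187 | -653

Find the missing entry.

The 5 known values determine f uniquely (degree ≤ 4).
L_0(-5) = (-2)·(-5)·(-8)·(-9)/[(-1)·(-4)·(-7)·(-8)] = 45/14
L_1(-5) = (-1)·(-5)·(-8)·(-9)/[(1)·(-3)·(-6)·(-7)] = -20/7
L_2(-5) = (-1)·(-2)·(-8)·(-9)/[(4)·(3)·(-3)·(-4)] = 1
L_3(-5) = (-1)·(-2)·(-5)·(-9)/[(7)·(6)·(3)·(-1)] = -5/7
L_4(-5) = (-1)·(-2)·(-5)·(-8)/[(8)·(7)·(4)·(1)] = 5/14
Sum: (-789)·(45/14) + (-247)·(-20/7) + (-1)·(1) + (-187)·(-5/7) + (-653)·(5/14) = -1931

-1931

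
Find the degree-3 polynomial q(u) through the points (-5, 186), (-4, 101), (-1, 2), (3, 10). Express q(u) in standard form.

Newton's divided differences:
q[-5,-4] = (101 - 186) / (-4 - (-5)) = -85
q[-4,-1] = (2 - 101) / (-1 - (-4)) = -33
q[-1,3] = (10 - 2) / (3 - (-1)) = 2
q[-5,-4,-1] = (-33 - (-85)) / (-1 - (-5)) = 13
q[-4,-1,3] = (2 - (-33)) / (3 - (-4)) = 5
q[-5,-4,-1,3] = (5 - 13) / (3 - (-5)) = -1
q(u) = 186 + (-85)·(u + 5) + 13·(u + 5)(u + 4) + (-1)·(u + 5)(u + 4)(u + 1)
Expanding: q(u) = -u^3 + 3u^2 + 3u + 1

q(u) = -u^3 + 3u^2 + 3u + 1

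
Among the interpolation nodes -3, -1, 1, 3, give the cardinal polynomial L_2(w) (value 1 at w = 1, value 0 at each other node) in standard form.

L_2(w) = (w + 3)(w + 1)(w - 3) / [(4)·(2)·(-2)]
       = (w^3 + w^2 - 9w - 9) / (-16)

L_2(w) = -(1/16)w^3 - (1/16)w^2 + (9/16)w + 9/16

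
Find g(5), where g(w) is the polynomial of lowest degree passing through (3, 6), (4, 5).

L_0(5) = (1)/[(-1)] = -1
L_1(5) = (2)/[(1)] = 2
Sum: 6·(-1) + 5·(2) = 4

4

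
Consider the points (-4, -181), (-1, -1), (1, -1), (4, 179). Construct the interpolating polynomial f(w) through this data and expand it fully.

Build the Lagrange basis polynomials:
L_0(w) = (w + 1)(w - 1)(w - 4) / [-120] = -(1/120)w^3 + (1/30)w^2 + (1/120)w - 1/30
L_1(w) = (w + 4)(w - 1)(w - 4) / [30] = (1/30)w^3 - (1/30)w^2 - (8/15)w + 8/15
L_2(w) = (w + 4)(w + 1)(w - 4) / [-30] = -(1/30)w^3 - (1/30)w^2 + (8/15)w + 8/15
L_3(w) = (w + 4)(w + 1)(w - 1) / [120] = (1/120)w^3 + (1/30)w^2 - (1/120)w - 1/30
f(w) = (-181)·L_0 + (-1)·L_1 + (-1)·L_2 + 179·L_3
  (-181)·L_0(w) = (181/120)w^3 - (181/30)w^2 - (181/120)w + 181/30
  (-1)·L_1(w) = -(1/30)w^3 + (1/30)w^2 + (8/15)w - 8/15
  (-1)·L_2(w) = (1/30)w^3 + (1/30)w^2 - (8/15)w - 8/15
  179·L_3(w) = (179/120)w^3 + (179/30)w^2 - (179/120)w - 179/30
Adding term by term: 3w^3 - 3w - 1

f(w) = 3w^3 - 3w - 1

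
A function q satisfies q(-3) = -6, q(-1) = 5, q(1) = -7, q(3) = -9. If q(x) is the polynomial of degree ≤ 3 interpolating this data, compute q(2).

Evaluate each Lagrange basis at x = 2:
L_0(2) = (3)·(1)·(-1)/[(-2)·(-4)·(-6)] = 1/16
L_1(2) = (5)·(1)·(-1)/[(2)·(-2)·(-4)] = -5/16
L_2(2) = (5)·(3)·(-1)/[(4)·(2)·(-2)] = 15/16
L_3(2) = (5)·(3)·(1)/[(6)·(4)·(2)] = 5/16
Sum: (-6)·(1/16) + 5·(-5/16) + (-7)·(15/16) + (-9)·(5/16) = -181/16

-181/16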